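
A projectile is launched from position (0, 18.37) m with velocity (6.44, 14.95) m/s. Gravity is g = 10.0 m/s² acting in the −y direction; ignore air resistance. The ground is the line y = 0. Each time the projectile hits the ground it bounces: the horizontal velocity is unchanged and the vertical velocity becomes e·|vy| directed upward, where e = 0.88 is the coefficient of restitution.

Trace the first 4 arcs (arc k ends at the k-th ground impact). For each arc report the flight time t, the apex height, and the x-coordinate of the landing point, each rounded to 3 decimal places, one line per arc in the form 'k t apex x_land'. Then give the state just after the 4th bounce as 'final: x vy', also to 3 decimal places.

1 3.926 29.545 25.282
2 4.278 22.880 52.835
3 3.765 17.718 77.081
4 3.313 13.721 98.417
final: 98.417 14.578

Arc 1: start y=18.370, vy=14.950 → t=3.926, apex=29.545, x_land=25.282, impact vy=-24.308
  bounce: vy ← 0.88·24.308 = 21.391
Arc 2: start y=0.000, vy=21.391 → t=4.278, apex=22.880, x_land=52.835, impact vy=-21.391
  bounce: vy ← 0.88·21.391 = 18.824
Arc 3: start y=0.000, vy=18.824 → t=3.765, apex=17.718, x_land=77.081, impact vy=-18.824
  bounce: vy ← 0.88·18.824 = 16.566
Arc 4: start y=0.000, vy=16.566 → t=3.313, apex=13.721, x_land=98.417, impact vy=-16.566
  bounce: vy ← 0.88·16.566 = 14.578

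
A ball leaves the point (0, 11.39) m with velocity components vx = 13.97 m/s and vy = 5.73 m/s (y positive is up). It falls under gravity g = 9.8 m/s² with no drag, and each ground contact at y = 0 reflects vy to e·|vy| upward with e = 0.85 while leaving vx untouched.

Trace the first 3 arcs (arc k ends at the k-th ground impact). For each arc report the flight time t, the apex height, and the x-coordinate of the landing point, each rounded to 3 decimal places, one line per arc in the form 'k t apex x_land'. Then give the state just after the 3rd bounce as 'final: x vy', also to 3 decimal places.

Arc 1: start y=11.390, vy=5.730 → t=2.218, apex=13.065, x_land=30.980, impact vy=-16.002
  bounce: vy ← 0.85·16.002 = 13.602
Arc 2: start y=0.000, vy=13.602 → t=2.776, apex=9.440, x_land=69.759, impact vy=-13.602
  bounce: vy ← 0.85·13.602 = 11.562
Arc 3: start y=0.000, vy=11.562 → t=2.360, apex=6.820, x_land=102.722, impact vy=-11.562
  bounce: vy ← 0.85·11.562 = 9.827

1 2.218 13.065 30.980
2 2.776 9.440 69.759
3 2.360 6.820 102.722
final: 102.722 9.827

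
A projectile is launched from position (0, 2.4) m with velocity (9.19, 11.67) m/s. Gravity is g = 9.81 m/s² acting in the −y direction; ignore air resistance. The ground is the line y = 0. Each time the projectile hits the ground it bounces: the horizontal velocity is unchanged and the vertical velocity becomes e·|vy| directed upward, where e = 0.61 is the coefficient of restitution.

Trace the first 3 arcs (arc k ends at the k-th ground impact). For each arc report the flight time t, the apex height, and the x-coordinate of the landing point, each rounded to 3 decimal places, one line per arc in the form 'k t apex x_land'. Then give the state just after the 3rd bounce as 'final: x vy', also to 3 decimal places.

1 2.570 9.341 23.615
2 1.684 3.476 39.087
3 1.027 1.293 48.526
final: 48.526 3.073

Arc 1: start y=2.400, vy=11.670 → t=2.570, apex=9.341, x_land=23.615, impact vy=-13.538
  bounce: vy ← 0.61·13.538 = 8.258
Arc 2: start y=0.000, vy=8.258 → t=1.684, apex=3.476, x_land=39.087, impact vy=-8.258
  bounce: vy ← 0.61·8.258 = 5.037
Arc 3: start y=0.000, vy=5.037 → t=1.027, apex=1.293, x_land=48.526, impact vy=-5.037
  bounce: vy ← 0.61·5.037 = 3.073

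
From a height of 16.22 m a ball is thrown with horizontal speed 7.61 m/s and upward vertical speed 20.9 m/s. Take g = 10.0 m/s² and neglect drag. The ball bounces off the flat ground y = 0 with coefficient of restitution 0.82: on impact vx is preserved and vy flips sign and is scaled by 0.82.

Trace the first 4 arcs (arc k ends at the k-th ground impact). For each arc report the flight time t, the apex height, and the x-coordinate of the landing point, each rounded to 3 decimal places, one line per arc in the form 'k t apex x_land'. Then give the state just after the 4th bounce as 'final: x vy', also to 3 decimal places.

1 4.849 38.060 36.901
2 4.525 25.592 71.334
3 3.710 17.208 99.570
4 3.042 11.571 122.723
final: 122.723 12.474

Arc 1: start y=16.220, vy=20.900 → t=4.849, apex=38.060, x_land=36.901, impact vy=-27.590
  bounce: vy ← 0.82·27.590 = 22.624
Arc 2: start y=0.000, vy=22.624 → t=4.525, apex=25.592, x_land=71.334, impact vy=-22.624
  bounce: vy ← 0.82·22.624 = 18.552
Arc 3: start y=0.000, vy=18.552 → t=3.710, apex=17.208, x_land=99.570, impact vy=-18.552
  bounce: vy ← 0.82·18.552 = 15.212
Arc 4: start y=0.000, vy=15.212 → t=3.042, apex=11.571, x_land=122.723, impact vy=-15.212
  bounce: vy ← 0.82·15.212 = 12.474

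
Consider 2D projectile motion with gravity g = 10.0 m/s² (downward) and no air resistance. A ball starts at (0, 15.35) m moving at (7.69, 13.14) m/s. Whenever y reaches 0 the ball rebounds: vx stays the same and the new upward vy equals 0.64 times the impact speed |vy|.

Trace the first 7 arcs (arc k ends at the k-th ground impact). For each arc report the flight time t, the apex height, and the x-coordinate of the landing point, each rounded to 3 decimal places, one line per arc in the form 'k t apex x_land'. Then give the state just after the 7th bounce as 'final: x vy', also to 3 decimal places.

Arc 1: start y=15.350, vy=13.140 → t=3.504, apex=23.983, x_land=26.947, impact vy=-21.901
  bounce: vy ← 0.64·21.901 = 14.017
Arc 2: start y=0.000, vy=14.017 → t=2.803, apex=9.823, x_land=48.504, impact vy=-14.017
  bounce: vy ← 0.64·14.017 = 8.971
Arc 3: start y=0.000, vy=8.971 → t=1.794, apex=4.024, x_land=62.301, impact vy=-8.971
  bounce: vy ← 0.64·8.971 = 5.741
Arc 4: start y=0.000, vy=5.741 → t=1.148, apex=1.648, x_land=71.131, impact vy=-5.741
  bounce: vy ← 0.64·5.741 = 3.674
Arc 5: start y=0.000, vy=3.674 → t=0.735, apex=0.675, x_land=76.783, impact vy=-3.674
  bounce: vy ← 0.64·3.674 = 2.352
Arc 6: start y=0.000, vy=2.352 → t=0.470, apex=0.277, x_land=80.399, impact vy=-2.352
  bounce: vy ← 0.64·2.352 = 1.505
Arc 7: start y=0.000, vy=1.505 → t=0.301, apex=0.113, x_land=82.714, impact vy=-1.505
  bounce: vy ← 0.64·1.505 = 0.963

1 3.504 23.983 26.947
2 2.803 9.823 48.504
3 1.794 4.024 62.301
4 1.148 1.648 71.131
5 0.735 0.675 76.783
6 0.470 0.277 80.399
7 0.301 0.113 82.714
final: 82.714 0.963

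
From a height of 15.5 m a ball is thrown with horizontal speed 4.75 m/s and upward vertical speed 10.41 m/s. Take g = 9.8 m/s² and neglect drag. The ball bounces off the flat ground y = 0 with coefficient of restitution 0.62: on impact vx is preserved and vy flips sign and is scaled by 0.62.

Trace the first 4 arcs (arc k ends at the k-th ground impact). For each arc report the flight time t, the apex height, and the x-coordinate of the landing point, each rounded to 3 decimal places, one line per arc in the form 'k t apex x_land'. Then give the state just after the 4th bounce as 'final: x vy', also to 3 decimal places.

1 3.134 21.029 14.886
2 2.569 8.084 27.088
3 1.593 3.107 34.653
4 0.987 1.194 39.343
final: 39.343 3.000

Arc 1: start y=15.500, vy=10.410 → t=3.134, apex=21.029, x_land=14.886, impact vy=-20.302
  bounce: vy ← 0.62·20.302 = 12.587
Arc 2: start y=0.000, vy=12.587 → t=2.569, apex=8.084, x_land=27.088, impact vy=-12.587
  bounce: vy ← 0.62·12.587 = 7.804
Arc 3: start y=0.000, vy=7.804 → t=1.593, apex=3.107, x_land=34.653, impact vy=-7.804
  bounce: vy ← 0.62·7.804 = 4.839
Arc 4: start y=0.000, vy=4.839 → t=0.987, apex=1.194, x_land=39.343, impact vy=-4.839
  bounce: vy ← 0.62·4.839 = 3.000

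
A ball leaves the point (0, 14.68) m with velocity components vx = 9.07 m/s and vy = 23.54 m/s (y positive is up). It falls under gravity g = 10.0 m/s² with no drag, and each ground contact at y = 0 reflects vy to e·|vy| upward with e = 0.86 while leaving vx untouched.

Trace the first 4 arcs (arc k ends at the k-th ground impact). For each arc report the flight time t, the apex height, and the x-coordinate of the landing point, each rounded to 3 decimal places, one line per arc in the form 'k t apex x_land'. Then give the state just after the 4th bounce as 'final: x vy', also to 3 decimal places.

1 5.266 42.387 47.759
2 5.008 31.349 93.181
3 4.307 23.186 132.243
4 3.704 17.148 165.838
final: 165.838 15.927

Arc 1: start y=14.680, vy=23.540 → t=5.266, apex=42.387, x_land=47.759, impact vy=-29.116
  bounce: vy ← 0.86·29.116 = 25.040
Arc 2: start y=0.000, vy=25.040 → t=5.008, apex=31.349, x_land=93.181, impact vy=-25.040
  bounce: vy ← 0.86·25.040 = 21.534
Arc 3: start y=0.000, vy=21.534 → t=4.307, apex=23.186, x_land=132.243, impact vy=-21.534
  bounce: vy ← 0.86·21.534 = 18.519
Arc 4: start y=0.000, vy=18.519 → t=3.704, apex=17.148, x_land=165.838, impact vy=-18.519
  bounce: vy ← 0.86·18.519 = 15.927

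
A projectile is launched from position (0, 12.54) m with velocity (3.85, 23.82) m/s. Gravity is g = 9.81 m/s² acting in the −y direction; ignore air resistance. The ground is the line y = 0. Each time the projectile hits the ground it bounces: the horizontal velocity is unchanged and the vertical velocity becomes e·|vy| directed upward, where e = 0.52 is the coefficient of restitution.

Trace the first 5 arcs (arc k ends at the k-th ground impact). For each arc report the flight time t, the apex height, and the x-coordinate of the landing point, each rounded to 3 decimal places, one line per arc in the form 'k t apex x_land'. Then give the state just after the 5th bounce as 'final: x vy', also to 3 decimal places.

Arc 1: start y=12.540, vy=23.820 → t=5.335, apex=41.459, x_land=20.541, impact vy=-28.521
  bounce: vy ← 0.52·28.521 = 14.831
Arc 2: start y=0.000, vy=14.831 → t=3.024, apex=11.211, x_land=32.182, impact vy=-14.831
  bounce: vy ← 0.52·14.831 = 7.712
Arc 3: start y=0.000, vy=7.712 → t=1.572, apex=3.031, x_land=38.236, impact vy=-7.712
  bounce: vy ← 0.52·7.712 = 4.010
Arc 4: start y=0.000, vy=4.010 → t=0.818, apex=0.820, x_land=41.383, impact vy=-4.010
  bounce: vy ← 0.52·4.010 = 2.085
Arc 5: start y=0.000, vy=2.085 → t=0.425, apex=0.222, x_land=43.020, impact vy=-2.085
  bounce: vy ← 0.52·2.085 = 1.084

1 5.335 41.459 20.541
2 3.024 11.211 32.182
3 1.572 3.031 38.236
4 0.818 0.820 41.383
5 0.425 0.222 43.020
final: 43.020 1.084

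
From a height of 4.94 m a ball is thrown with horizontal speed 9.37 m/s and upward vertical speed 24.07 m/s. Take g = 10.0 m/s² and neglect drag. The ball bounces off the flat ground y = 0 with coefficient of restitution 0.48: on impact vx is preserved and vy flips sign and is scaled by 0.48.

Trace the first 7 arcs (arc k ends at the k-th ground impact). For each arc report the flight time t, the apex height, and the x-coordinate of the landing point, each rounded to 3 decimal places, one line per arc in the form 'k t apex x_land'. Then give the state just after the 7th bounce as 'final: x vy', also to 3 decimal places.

Arc 1: start y=4.940, vy=24.070 → t=5.011, apex=33.908, x_land=46.955, impact vy=-26.042
  bounce: vy ← 0.48·26.042 = 12.500
Arc 2: start y=0.000, vy=12.500 → t=2.500, apex=7.812, x_land=70.380, impact vy=-12.500
  bounce: vy ← 0.48·12.500 = 6.000
Arc 3: start y=0.000, vy=6.000 → t=1.200, apex=1.800, x_land=81.623, impact vy=-6.000
  bounce: vy ← 0.48·6.000 = 2.880
Arc 4: start y=0.000, vy=2.880 → t=0.576, apex=0.415, x_land=87.021, impact vy=-2.880
  bounce: vy ← 0.48·2.880 = 1.382
Arc 5: start y=0.000, vy=1.382 → t=0.276, apex=0.096, x_land=89.611, impact vy=-1.382
  bounce: vy ← 0.48·1.382 = 0.664
Arc 6: start y=0.000, vy=0.664 → t=0.133, apex=0.022, x_land=90.855, impact vy=-0.664
  bounce: vy ← 0.48·0.664 = 0.319
Arc 7: start y=0.000, vy=0.319 → t=0.064, apex=0.005, x_land=91.452, impact vy=-0.319
  bounce: vy ← 0.48·0.319 = 0.153

1 5.011 33.908 46.955
2 2.500 7.812 70.380
3 1.200 1.800 81.623
4 0.576 0.415 87.021
5 0.276 0.096 89.611
6 0.133 0.022 90.855
7 0.064 0.005 91.452
final: 91.452 0.153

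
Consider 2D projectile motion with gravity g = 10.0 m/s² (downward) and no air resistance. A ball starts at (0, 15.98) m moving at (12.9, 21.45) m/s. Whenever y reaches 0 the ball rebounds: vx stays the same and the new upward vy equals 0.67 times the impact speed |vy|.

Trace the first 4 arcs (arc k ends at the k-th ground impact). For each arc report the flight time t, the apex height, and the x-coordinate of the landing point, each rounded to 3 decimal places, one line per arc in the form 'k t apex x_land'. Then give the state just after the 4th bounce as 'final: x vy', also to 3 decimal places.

Arc 1: start y=15.980, vy=21.450 → t=4.937, apex=38.985, x_land=63.691, impact vy=-27.923
  bounce: vy ← 0.67·27.923 = 18.709
Arc 2: start y=0.000, vy=18.709 → t=3.742, apex=17.500, x_land=111.959, impact vy=-18.709
  bounce: vy ← 0.67·18.709 = 12.535
Arc 3: start y=0.000, vy=12.535 → t=2.507, apex=7.856, x_land=144.299, impact vy=-12.535
  bounce: vy ← 0.67·12.535 = 8.398
Arc 4: start y=0.000, vy=8.398 → t=1.680, apex=3.527, x_land=165.966, impact vy=-8.398
  bounce: vy ← 0.67·8.398 = 5.627

1 4.937 38.985 63.691
2 3.742 17.500 111.959
3 2.507 7.856 144.299
4 1.680 3.527 165.966
final: 165.966 5.627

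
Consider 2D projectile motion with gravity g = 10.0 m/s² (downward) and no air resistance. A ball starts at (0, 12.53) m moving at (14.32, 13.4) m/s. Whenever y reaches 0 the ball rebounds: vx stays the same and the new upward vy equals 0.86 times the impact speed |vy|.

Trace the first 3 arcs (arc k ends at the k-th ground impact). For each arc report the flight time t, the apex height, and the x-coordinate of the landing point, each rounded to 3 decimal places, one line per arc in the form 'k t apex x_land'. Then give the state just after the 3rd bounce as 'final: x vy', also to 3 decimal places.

Arc 1: start y=12.530, vy=13.400 → t=3.414, apex=21.508, x_land=48.889, impact vy=-20.740
  bounce: vy ← 0.86·20.740 = 17.837
Arc 2: start y=0.000, vy=17.837 → t=3.567, apex=15.907, x_land=99.973, impact vy=-17.837
  bounce: vy ← 0.86·17.837 = 15.340
Arc 3: start y=0.000, vy=15.340 → t=3.068, apex=11.765, x_land=143.905, impact vy=-15.340
  bounce: vy ← 0.86·15.340 = 13.192

1 3.414 21.508 48.889
2 3.567 15.907 99.973
3 3.068 11.765 143.905
final: 143.905 13.192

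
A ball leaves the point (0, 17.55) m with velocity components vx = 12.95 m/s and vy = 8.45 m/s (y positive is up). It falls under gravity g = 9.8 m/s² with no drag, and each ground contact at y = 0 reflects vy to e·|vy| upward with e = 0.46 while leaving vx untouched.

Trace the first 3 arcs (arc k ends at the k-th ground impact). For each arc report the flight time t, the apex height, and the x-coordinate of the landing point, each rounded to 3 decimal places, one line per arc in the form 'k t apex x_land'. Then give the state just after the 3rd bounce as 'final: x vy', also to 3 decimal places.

Arc 1: start y=17.550, vy=8.450 → t=2.942, apex=21.193, x_land=38.098, impact vy=-20.381
  bounce: vy ← 0.46·20.381 = 9.375
Arc 2: start y=0.000, vy=9.375 → t=1.913, apex=4.484, x_land=62.875, impact vy=-9.375
  bounce: vy ← 0.46·9.375 = 4.313
Arc 3: start y=0.000, vy=4.313 → t=0.880, apex=0.949, x_land=74.273, impact vy=-4.313
  bounce: vy ← 0.46·4.313 = 1.984

1 2.942 21.193 38.098
2 1.913 4.484 62.875
3 0.880 0.949 74.273
final: 74.273 1.984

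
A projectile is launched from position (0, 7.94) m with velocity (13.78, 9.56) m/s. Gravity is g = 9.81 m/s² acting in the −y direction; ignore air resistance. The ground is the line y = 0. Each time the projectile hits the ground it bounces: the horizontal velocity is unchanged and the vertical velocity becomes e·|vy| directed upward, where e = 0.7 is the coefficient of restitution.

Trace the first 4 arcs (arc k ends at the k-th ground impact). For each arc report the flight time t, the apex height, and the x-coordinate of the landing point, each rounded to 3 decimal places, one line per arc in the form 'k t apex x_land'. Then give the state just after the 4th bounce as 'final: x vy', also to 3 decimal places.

1 2.577 12.598 35.513
2 2.244 6.173 66.431
3 1.571 3.025 88.074
4 1.099 1.482 103.224
final: 103.224 3.775

Arc 1: start y=7.940, vy=9.560 → t=2.577, apex=12.598, x_land=35.513, impact vy=-15.722
  bounce: vy ← 0.7·15.722 = 11.005
Arc 2: start y=0.000, vy=11.005 → t=2.244, apex=6.173, x_land=66.431, impact vy=-11.005
  bounce: vy ← 0.7·11.005 = 7.704
Arc 3: start y=0.000, vy=7.704 → t=1.571, apex=3.025, x_land=88.074, impact vy=-7.704
  bounce: vy ← 0.7·7.704 = 5.393
Arc 4: start y=0.000, vy=5.393 → t=1.099, apex=1.482, x_land=103.224, impact vy=-5.393
  bounce: vy ← 0.7·5.393 = 3.775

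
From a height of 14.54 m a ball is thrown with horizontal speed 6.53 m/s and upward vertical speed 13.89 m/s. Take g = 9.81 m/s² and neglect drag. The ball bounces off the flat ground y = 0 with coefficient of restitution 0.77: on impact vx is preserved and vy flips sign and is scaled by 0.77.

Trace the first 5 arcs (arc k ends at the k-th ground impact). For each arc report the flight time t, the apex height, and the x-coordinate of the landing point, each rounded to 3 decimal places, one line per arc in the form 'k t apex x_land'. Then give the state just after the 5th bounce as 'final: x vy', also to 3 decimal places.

Arc 1: start y=14.540, vy=13.890 → t=3.645, apex=24.373, x_land=23.802, impact vy=-21.868
  bounce: vy ← 0.77·21.868 = 16.838
Arc 2: start y=0.000, vy=16.838 → t=3.433, apex=14.451, x_land=46.219, impact vy=-16.838
  bounce: vy ← 0.77·16.838 = 12.966
Arc 3: start y=0.000, vy=12.966 → t=2.643, apex=8.568, x_land=63.480, impact vy=-12.966
  bounce: vy ← 0.77·12.966 = 9.983
Arc 4: start y=0.000, vy=9.983 → t=2.035, apex=5.080, x_land=76.771, impact vy=-9.983
  bounce: vy ← 0.77·9.983 = 7.687
Arc 5: start y=0.000, vy=7.687 → t=1.567, apex=3.012, x_land=87.005, impact vy=-7.687
  bounce: vy ← 0.77·7.687 = 5.919

1 3.645 24.373 23.802
2 3.433 14.451 46.219
3 2.643 8.568 63.480
4 2.035 5.080 76.771
5 1.567 3.012 87.005
final: 87.005 5.919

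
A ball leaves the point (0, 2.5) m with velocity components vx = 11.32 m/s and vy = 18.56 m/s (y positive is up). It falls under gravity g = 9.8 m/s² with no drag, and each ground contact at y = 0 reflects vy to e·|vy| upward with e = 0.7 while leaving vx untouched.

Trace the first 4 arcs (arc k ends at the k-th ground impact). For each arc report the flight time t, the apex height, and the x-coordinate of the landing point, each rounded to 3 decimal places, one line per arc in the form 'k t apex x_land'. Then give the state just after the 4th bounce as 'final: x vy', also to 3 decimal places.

Arc 1: start y=2.500, vy=18.560 → t=3.918, apex=20.075, x_land=44.351, impact vy=-19.836
  bounce: vy ← 0.7·19.836 = 13.885
Arc 2: start y=0.000, vy=13.885 → t=2.834, apex=9.837, x_land=76.429, impact vy=-13.885
  bounce: vy ← 0.7·13.885 = 9.720
Arc 3: start y=0.000, vy=9.720 → t=1.984, apex=4.820, x_land=98.884, impact vy=-9.720
  bounce: vy ← 0.7·9.720 = 6.804
Arc 4: start y=0.000, vy=6.804 → t=1.389, apex=2.362, x_land=114.602, impact vy=-6.804
  bounce: vy ← 0.7·6.804 = 4.763

1 3.918 20.075 44.351
2 2.834 9.837 76.429
3 1.984 4.820 98.884
4 1.389 2.362 114.602
final: 114.602 4.763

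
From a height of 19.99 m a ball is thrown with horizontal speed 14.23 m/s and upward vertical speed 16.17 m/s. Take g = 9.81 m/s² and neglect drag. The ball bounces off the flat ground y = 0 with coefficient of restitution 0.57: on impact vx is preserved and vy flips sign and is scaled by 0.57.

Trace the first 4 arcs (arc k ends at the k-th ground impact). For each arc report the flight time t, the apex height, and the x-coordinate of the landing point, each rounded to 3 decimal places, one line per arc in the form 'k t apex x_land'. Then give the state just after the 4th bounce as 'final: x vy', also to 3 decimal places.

1 4.255 33.317 60.542
2 2.971 10.825 102.821
3 1.694 3.517 126.920
4 0.965 1.143 140.656
final: 140.656 2.699

Arc 1: start y=19.990, vy=16.170 → t=4.255, apex=33.317, x_land=60.542, impact vy=-25.567
  bounce: vy ← 0.57·25.567 = 14.573
Arc 2: start y=0.000, vy=14.573 → t=2.971, apex=10.825, x_land=102.821, impact vy=-14.573
  bounce: vy ← 0.57·14.573 = 8.307
Arc 3: start y=0.000, vy=8.307 → t=1.694, apex=3.517, x_land=126.920, impact vy=-8.307
  bounce: vy ← 0.57·8.307 = 4.735
Arc 4: start y=0.000, vy=4.735 → t=0.965, apex=1.143, x_land=140.656, impact vy=-4.735
  bounce: vy ← 0.57·4.735 = 2.699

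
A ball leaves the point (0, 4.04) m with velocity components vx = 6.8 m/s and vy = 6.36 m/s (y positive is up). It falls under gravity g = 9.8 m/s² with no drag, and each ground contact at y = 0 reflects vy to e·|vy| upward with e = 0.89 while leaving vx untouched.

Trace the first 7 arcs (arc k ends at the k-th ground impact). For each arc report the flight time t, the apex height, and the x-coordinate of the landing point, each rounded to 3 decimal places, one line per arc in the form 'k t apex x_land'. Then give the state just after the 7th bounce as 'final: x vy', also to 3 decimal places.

1 1.765 6.104 12.002
2 1.987 4.835 25.512
3 1.768 3.830 37.535
4 1.574 3.033 48.236
5 1.401 2.403 57.759
6 1.246 1.903 66.235
7 1.109 1.508 73.779
final: 73.779 4.838

Arc 1: start y=4.040, vy=6.360 → t=1.765, apex=6.104, x_land=12.002, impact vy=-10.938
  bounce: vy ← 0.89·10.938 = 9.735
Arc 2: start y=0.000, vy=9.735 → t=1.987, apex=4.835, x_land=25.512, impact vy=-9.735
  bounce: vy ← 0.89·9.735 = 8.664
Arc 3: start y=0.000, vy=8.664 → t=1.768, apex=3.830, x_land=37.535, impact vy=-8.664
  bounce: vy ← 0.89·8.664 = 7.711
Arc 4: start y=0.000, vy=7.711 → t=1.574, apex=3.033, x_land=48.236, impact vy=-7.711
  bounce: vy ← 0.89·7.711 = 6.863
Arc 5: start y=0.000, vy=6.863 → t=1.401, apex=2.403, x_land=57.759, impact vy=-6.863
  bounce: vy ← 0.89·6.863 = 6.108
Arc 6: start y=0.000, vy=6.108 → t=1.246, apex=1.903, x_land=66.235, impact vy=-6.108
  bounce: vy ← 0.89·6.108 = 5.436
Arc 7: start y=0.000, vy=5.436 → t=1.109, apex=1.508, x_land=73.779, impact vy=-5.436
  bounce: vy ← 0.89·5.436 = 4.838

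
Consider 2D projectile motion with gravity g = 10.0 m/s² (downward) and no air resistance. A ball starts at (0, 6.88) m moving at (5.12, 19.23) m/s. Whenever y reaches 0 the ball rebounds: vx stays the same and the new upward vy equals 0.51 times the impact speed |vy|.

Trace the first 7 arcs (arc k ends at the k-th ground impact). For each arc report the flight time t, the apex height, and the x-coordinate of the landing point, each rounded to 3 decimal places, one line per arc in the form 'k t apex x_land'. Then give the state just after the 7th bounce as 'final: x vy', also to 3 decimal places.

Arc 1: start y=6.880, vy=19.230 → t=4.176, apex=25.370, x_land=21.379, impact vy=-22.525
  bounce: vy ← 0.51·22.525 = 11.488
Arc 2: start y=0.000, vy=11.488 → t=2.298, apex=6.599, x_land=33.142, impact vy=-11.488
  bounce: vy ← 0.51·11.488 = 5.859
Arc 3: start y=0.000, vy=5.859 → t=1.172, apex=1.716, x_land=39.142, impact vy=-5.859
  bounce: vy ← 0.51·5.859 = 2.988
Arc 4: start y=0.000, vy=2.988 → t=0.598, apex=0.446, x_land=42.202, impact vy=-2.988
  bounce: vy ← 0.51·2.988 = 1.524
Arc 5: start y=0.000, vy=1.524 → t=0.305, apex=0.116, x_land=43.762, impact vy=-1.524
  bounce: vy ← 0.51·1.524 = 0.777
Arc 6: start y=0.000, vy=0.777 → t=0.155, apex=0.030, x_land=44.558, impact vy=-0.777
  bounce: vy ← 0.51·0.777 = 0.396
Arc 7: start y=0.000, vy=0.396 → t=0.079, apex=0.008, x_land=44.964, impact vy=-0.396
  bounce: vy ← 0.51·0.396 = 0.202

1 4.176 25.370 21.379
2 2.298 6.599 33.142
3 1.172 1.716 39.142
4 0.598 0.446 42.202
5 0.305 0.116 43.762
6 0.155 0.030 44.558
7 0.079 0.008 44.964
final: 44.964 0.202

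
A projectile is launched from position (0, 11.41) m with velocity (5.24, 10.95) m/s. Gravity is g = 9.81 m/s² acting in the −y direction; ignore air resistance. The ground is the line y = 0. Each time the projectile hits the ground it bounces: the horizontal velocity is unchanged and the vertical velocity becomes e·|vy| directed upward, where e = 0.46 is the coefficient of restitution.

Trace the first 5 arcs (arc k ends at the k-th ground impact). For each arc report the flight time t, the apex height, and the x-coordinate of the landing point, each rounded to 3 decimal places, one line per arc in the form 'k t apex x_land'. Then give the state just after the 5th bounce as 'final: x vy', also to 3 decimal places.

1 3.006 17.521 15.753
2 1.739 3.707 24.864
3 0.800 0.785 29.055
4 0.368 0.166 30.983
5 0.169 0.035 31.870
final: 31.870 0.382

Arc 1: start y=11.410, vy=10.950 → t=3.006, apex=17.521, x_land=15.753, impact vy=-18.541
  bounce: vy ← 0.46·18.541 = 8.529
Arc 2: start y=0.000, vy=8.529 → t=1.739, apex=3.707, x_land=24.864, impact vy=-8.529
  bounce: vy ← 0.46·8.529 = 3.923
Arc 3: start y=0.000, vy=3.923 → t=0.800, apex=0.785, x_land=29.055, impact vy=-3.923
  bounce: vy ← 0.46·3.923 = 1.805
Arc 4: start y=0.000, vy=1.805 → t=0.368, apex=0.166, x_land=30.983, impact vy=-1.805
  bounce: vy ← 0.46·1.805 = 0.830
Arc 5: start y=0.000, vy=0.830 → t=0.169, apex=0.035, x_land=31.870, impact vy=-0.830
  bounce: vy ← 0.46·0.830 = 0.382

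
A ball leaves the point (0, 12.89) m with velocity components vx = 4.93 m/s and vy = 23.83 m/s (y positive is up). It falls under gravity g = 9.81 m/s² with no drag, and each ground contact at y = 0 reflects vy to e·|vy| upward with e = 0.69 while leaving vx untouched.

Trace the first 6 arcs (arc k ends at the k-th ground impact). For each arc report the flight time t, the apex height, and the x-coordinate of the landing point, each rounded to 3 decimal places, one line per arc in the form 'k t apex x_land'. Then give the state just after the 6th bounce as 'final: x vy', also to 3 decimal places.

1 5.350 41.833 26.373
2 4.030 19.917 46.242
3 2.781 9.482 59.951
4 1.919 4.515 69.411
5 1.324 2.149 75.938
6 0.914 1.023 80.441
final: 80.441 3.092

Arc 1: start y=12.890, vy=23.830 → t=5.350, apex=41.833, x_land=26.373, impact vy=-28.649
  bounce: vy ← 0.69·28.649 = 19.768
Arc 2: start y=0.000, vy=19.768 → t=4.030, apex=19.917, x_land=46.242, impact vy=-19.768
  bounce: vy ← 0.69·19.768 = 13.640
Arc 3: start y=0.000, vy=13.640 → t=2.781, apex=9.482, x_land=59.951, impact vy=-13.640
  bounce: vy ← 0.69·13.640 = 9.411
Arc 4: start y=0.000, vy=9.411 → t=1.919, apex=4.515, x_land=69.411, impact vy=-9.411
  bounce: vy ← 0.69·9.411 = 6.494
Arc 5: start y=0.000, vy=6.494 → t=1.324, apex=2.149, x_land=75.938, impact vy=-6.494
  bounce: vy ← 0.69·6.494 = 4.481
Arc 6: start y=0.000, vy=4.481 → t=0.914, apex=1.023, x_land=80.441, impact vy=-4.481
  bounce: vy ← 0.69·4.481 = 3.092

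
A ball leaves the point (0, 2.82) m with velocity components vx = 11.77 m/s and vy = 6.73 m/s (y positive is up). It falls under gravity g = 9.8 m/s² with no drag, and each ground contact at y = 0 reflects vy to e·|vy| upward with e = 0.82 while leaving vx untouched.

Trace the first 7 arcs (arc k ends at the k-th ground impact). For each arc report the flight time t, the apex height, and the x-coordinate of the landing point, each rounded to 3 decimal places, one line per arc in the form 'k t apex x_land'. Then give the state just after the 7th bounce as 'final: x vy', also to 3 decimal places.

Arc 1: start y=2.820, vy=6.730 → t=1.710, apex=5.131, x_land=20.127, impact vy=-10.028
  bounce: vy ← 0.82·10.028 = 8.223
Arc 2: start y=0.000, vy=8.223 → t=1.678, apex=3.450, x_land=39.879, impact vy=-8.223
  bounce: vy ← 0.82·8.223 = 6.743
Arc 3: start y=0.000, vy=6.743 → t=1.376, apex=2.320, x_land=56.076, impact vy=-6.743
  bounce: vy ← 0.82·6.743 = 5.529
Arc 4: start y=0.000, vy=5.529 → t=1.128, apex=1.560, x_land=69.358, impact vy=-5.529
  bounce: vy ← 0.82·5.529 = 4.534
Arc 5: start y=0.000, vy=4.534 → t=0.925, apex=1.049, x_land=80.248, impact vy=-4.534
  bounce: vy ← 0.82·4.534 = 3.718
Arc 6: start y=0.000, vy=3.718 → t=0.759, apex=0.705, x_land=89.179, impact vy=-3.718
  bounce: vy ← 0.82·3.718 = 3.049
Arc 7: start y=0.000, vy=3.049 → t=0.622, apex=0.474, x_land=96.502, impact vy=-3.049
  bounce: vy ← 0.82·3.049 = 2.500

1 1.710 5.131 20.127
2 1.678 3.450 39.879
3 1.376 2.320 56.076
4 1.128 1.560 69.358
5 0.925 1.049 80.248
6 0.759 0.705 89.179
7 0.622 0.474 96.502
final: 96.502 2.500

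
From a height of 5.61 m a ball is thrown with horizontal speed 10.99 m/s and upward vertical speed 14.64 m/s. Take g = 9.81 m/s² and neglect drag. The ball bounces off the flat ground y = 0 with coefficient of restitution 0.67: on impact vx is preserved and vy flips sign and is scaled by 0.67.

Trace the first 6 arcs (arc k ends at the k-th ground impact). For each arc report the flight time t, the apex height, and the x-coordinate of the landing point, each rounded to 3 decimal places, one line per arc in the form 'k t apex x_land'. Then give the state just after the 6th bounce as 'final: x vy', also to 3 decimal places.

1 3.328 16.534 36.578
2 2.460 7.422 63.616
3 1.648 3.332 81.732
4 1.104 1.496 93.869
5 0.740 0.671 102.001
6 0.496 0.301 107.449
final: 107.449 1.629

Arc 1: start y=5.610, vy=14.640 → t=3.328, apex=16.534, x_land=36.578, impact vy=-18.011
  bounce: vy ← 0.67·18.011 = 12.067
Arc 2: start y=0.000, vy=12.067 → t=2.460, apex=7.422, x_land=63.616, impact vy=-12.067
  bounce: vy ← 0.67·12.067 = 8.085
Arc 3: start y=0.000, vy=8.085 → t=1.648, apex=3.332, x_land=81.732, impact vy=-8.085
  bounce: vy ← 0.67·8.085 = 5.417
Arc 4: start y=0.000, vy=5.417 → t=1.104, apex=1.496, x_land=93.869, impact vy=-5.417
  bounce: vy ← 0.67·5.417 = 3.629
Arc 5: start y=0.000, vy=3.629 → t=0.740, apex=0.671, x_land=102.001, impact vy=-3.629
  bounce: vy ← 0.67·3.629 = 2.432
Arc 6: start y=0.000, vy=2.432 → t=0.496, apex=0.301, x_land=107.449, impact vy=-2.432
  bounce: vy ← 0.67·2.432 = 1.629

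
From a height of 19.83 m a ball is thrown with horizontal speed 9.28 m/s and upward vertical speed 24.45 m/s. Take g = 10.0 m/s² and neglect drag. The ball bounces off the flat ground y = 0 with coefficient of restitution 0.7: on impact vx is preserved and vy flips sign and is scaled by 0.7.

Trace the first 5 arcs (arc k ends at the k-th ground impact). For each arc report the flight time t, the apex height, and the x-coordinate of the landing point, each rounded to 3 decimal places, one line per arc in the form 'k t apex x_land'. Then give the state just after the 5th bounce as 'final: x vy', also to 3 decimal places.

Arc 1: start y=19.830, vy=24.450 → t=5.598, apex=49.720, x_land=51.953, impact vy=-31.534
  bounce: vy ← 0.7·31.534 = 22.074
Arc 2: start y=0.000, vy=22.074 → t=4.415, apex=24.363, x_land=92.922, impact vy=-22.074
  bounce: vy ← 0.7·22.074 = 15.452
Arc 3: start y=0.000, vy=15.452 → t=3.090, apex=11.938, x_land=121.601, impact vy=-15.452
  bounce: vy ← 0.7·15.452 = 10.816
Arc 4: start y=0.000, vy=10.816 → t=2.163, apex=5.850, x_land=141.676, impact vy=-10.816
  bounce: vy ← 0.7·10.816 = 7.571
Arc 5: start y=0.000, vy=7.571 → t=1.514, apex=2.866, x_land=155.728, impact vy=-7.571
  bounce: vy ← 0.7·7.571 = 5.300

1 5.598 49.720 51.953
2 4.415 24.363 92.922
3 3.090 11.938 121.601
4 2.163 5.850 141.676
5 1.514 2.866 155.728
final: 155.728 5.300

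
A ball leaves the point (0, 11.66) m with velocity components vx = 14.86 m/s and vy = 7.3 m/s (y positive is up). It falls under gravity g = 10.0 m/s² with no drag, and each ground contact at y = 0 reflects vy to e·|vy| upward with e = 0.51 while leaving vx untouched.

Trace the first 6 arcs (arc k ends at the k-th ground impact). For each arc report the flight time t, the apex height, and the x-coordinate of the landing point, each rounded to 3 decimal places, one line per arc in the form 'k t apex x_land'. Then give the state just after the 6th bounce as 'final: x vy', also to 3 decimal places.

1 2.423 14.325 36.000
2 1.726 3.726 61.655
3 0.880 0.969 74.739
4 0.449 0.252 81.412
5 0.229 0.066 84.815
6 0.117 0.017 86.551
final: 86.551 0.298

Arc 1: start y=11.660, vy=7.300 → t=2.423, apex=14.325, x_land=36.000, impact vy=-16.926
  bounce: vy ← 0.51·16.926 = 8.632
Arc 2: start y=0.000, vy=8.632 → t=1.726, apex=3.726, x_land=61.655, impact vy=-8.632
  bounce: vy ← 0.51·8.632 = 4.402
Arc 3: start y=0.000, vy=4.402 → t=0.880, apex=0.969, x_land=74.739, impact vy=-4.402
  bounce: vy ← 0.51·4.402 = 2.245
Arc 4: start y=0.000, vy=2.245 → t=0.449, apex=0.252, x_land=81.412, impact vy=-2.245
  bounce: vy ← 0.51·2.245 = 1.145
Arc 5: start y=0.000, vy=1.145 → t=0.229, apex=0.066, x_land=84.815, impact vy=-1.145
  bounce: vy ← 0.51·1.145 = 0.584
Arc 6: start y=0.000, vy=0.584 → t=0.117, apex=0.017, x_land=86.551, impact vy=-0.584
  bounce: vy ← 0.51·0.584 = 0.298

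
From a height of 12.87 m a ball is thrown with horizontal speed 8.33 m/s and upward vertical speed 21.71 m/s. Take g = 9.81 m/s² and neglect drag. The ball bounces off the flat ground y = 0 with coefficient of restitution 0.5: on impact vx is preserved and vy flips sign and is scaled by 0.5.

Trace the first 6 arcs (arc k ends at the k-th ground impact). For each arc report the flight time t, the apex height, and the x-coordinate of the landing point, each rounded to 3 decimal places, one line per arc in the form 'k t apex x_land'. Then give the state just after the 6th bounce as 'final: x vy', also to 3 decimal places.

1 4.956 36.893 41.280
2 2.743 9.223 64.125
3 1.371 2.306 75.548
4 0.686 0.576 81.259
5 0.343 0.144 84.115
6 0.171 0.036 85.543
final: 85.543 0.420

Arc 1: start y=12.870, vy=21.710 → t=4.956, apex=36.893, x_land=41.280, impact vy=-26.904
  bounce: vy ← 0.5·26.904 = 13.452
Arc 2: start y=0.000, vy=13.452 → t=2.743, apex=9.223, x_land=64.125, impact vy=-13.452
  bounce: vy ← 0.5·13.452 = 6.726
Arc 3: start y=0.000, vy=6.726 → t=1.371, apex=2.306, x_land=75.548, impact vy=-6.726
  bounce: vy ← 0.5·6.726 = 3.363
Arc 4: start y=0.000, vy=3.363 → t=0.686, apex=0.576, x_land=81.259, impact vy=-3.363
  bounce: vy ← 0.5·3.363 = 1.682
Arc 5: start y=0.000, vy=1.682 → t=0.343, apex=0.144, x_land=84.115, impact vy=-1.682
  bounce: vy ← 0.5·1.682 = 0.841
Arc 6: start y=0.000, vy=0.841 → t=0.171, apex=0.036, x_land=85.543, impact vy=-0.841
  bounce: vy ← 0.5·0.841 = 0.420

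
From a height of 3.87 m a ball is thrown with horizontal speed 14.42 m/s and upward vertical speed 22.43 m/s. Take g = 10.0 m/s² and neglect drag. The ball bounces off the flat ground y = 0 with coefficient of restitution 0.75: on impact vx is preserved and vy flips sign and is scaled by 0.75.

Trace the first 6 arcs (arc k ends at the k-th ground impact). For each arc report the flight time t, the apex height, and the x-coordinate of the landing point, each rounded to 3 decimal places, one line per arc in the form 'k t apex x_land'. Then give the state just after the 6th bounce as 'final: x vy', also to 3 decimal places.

1 4.652 29.025 67.087
2 3.614 16.327 119.202
3 2.711 9.184 158.288
4 2.033 5.166 187.602
5 1.525 2.906 209.588
6 1.144 1.635 226.077
final: 226.077 4.288

Arc 1: start y=3.870, vy=22.430 → t=4.652, apex=29.025, x_land=67.087, impact vy=-24.094
  bounce: vy ← 0.75·24.094 = 18.070
Arc 2: start y=0.000, vy=18.070 → t=3.614, apex=16.327, x_land=119.202, impact vy=-18.070
  bounce: vy ← 0.75·18.070 = 13.553
Arc 3: start y=0.000, vy=13.553 → t=2.711, apex=9.184, x_land=158.288, impact vy=-13.553
  bounce: vy ← 0.75·13.553 = 10.165
Arc 4: start y=0.000, vy=10.165 → t=2.033, apex=5.166, x_land=187.602, impact vy=-10.165
  bounce: vy ← 0.75·10.165 = 7.623
Arc 5: start y=0.000, vy=7.623 → t=1.525, apex=2.906, x_land=209.588, impact vy=-7.623
  bounce: vy ← 0.75·7.623 = 5.718
Arc 6: start y=0.000, vy=5.718 → t=1.144, apex=1.635, x_land=226.077, impact vy=-5.718
  bounce: vy ← 0.75·5.718 = 4.288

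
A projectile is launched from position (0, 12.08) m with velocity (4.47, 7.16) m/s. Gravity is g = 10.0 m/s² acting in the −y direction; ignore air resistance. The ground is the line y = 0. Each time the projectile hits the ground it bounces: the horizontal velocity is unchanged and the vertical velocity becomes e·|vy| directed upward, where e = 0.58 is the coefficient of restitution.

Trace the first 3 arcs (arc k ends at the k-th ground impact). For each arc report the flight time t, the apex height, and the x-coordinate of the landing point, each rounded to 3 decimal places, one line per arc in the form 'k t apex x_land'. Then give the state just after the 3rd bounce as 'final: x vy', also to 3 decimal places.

1 2.427 14.643 10.850
2 1.985 4.926 19.724
3 1.151 1.657 24.870
final: 24.870 3.339

Arc 1: start y=12.080, vy=7.160 → t=2.427, apex=14.643, x_land=10.850, impact vy=-17.113
  bounce: vy ← 0.58·17.113 = 9.926
Arc 2: start y=0.000, vy=9.926 → t=1.985, apex=4.926, x_land=19.724, impact vy=-9.926
  bounce: vy ← 0.58·9.926 = 5.757
Arc 3: start y=0.000, vy=5.757 → t=1.151, apex=1.657, x_land=24.870, impact vy=-5.757
  bounce: vy ← 0.58·5.757 = 3.339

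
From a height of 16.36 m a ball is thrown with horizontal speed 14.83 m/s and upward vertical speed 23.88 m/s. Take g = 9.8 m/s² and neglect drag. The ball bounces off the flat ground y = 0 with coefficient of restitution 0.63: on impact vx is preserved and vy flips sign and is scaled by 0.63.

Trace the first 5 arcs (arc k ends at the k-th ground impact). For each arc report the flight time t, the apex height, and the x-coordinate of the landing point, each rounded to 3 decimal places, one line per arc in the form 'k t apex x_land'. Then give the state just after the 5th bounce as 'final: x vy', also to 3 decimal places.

1 5.482 45.455 81.305
2 3.838 18.041 138.217
3 2.418 7.160 174.071
4 1.523 2.842 196.660
5 0.960 1.128 210.890
final: 210.890 2.962

Arc 1: start y=16.360, vy=23.880 → t=5.482, apex=45.455, x_land=81.305, impact vy=-29.848
  bounce: vy ← 0.63·29.848 = 18.804
Arc 2: start y=0.000, vy=18.804 → t=3.838, apex=18.041, x_land=138.217, impact vy=-18.804
  bounce: vy ← 0.63·18.804 = 11.847
Arc 3: start y=0.000, vy=11.847 → t=2.418, apex=7.160, x_land=174.071, impact vy=-11.847
  bounce: vy ← 0.63·11.847 = 7.463
Arc 4: start y=0.000, vy=7.463 → t=1.523, apex=2.842, x_land=196.660, impact vy=-7.463
  bounce: vy ← 0.63·7.463 = 4.702
Arc 5: start y=0.000, vy=4.702 → t=0.960, apex=1.128, x_land=210.890, impact vy=-4.702
  bounce: vy ← 0.63·4.702 = 2.962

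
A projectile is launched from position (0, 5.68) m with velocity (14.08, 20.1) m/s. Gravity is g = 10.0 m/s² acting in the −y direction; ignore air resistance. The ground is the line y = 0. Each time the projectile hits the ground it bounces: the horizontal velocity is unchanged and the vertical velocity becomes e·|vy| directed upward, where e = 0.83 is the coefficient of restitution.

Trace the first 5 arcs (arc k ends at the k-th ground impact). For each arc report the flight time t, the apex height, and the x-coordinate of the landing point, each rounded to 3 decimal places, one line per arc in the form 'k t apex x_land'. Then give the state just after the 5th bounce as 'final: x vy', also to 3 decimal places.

Arc 1: start y=5.680, vy=20.100 → t=4.285, apex=25.881, x_land=60.334, impact vy=-22.751
  bounce: vy ← 0.83·22.751 = 18.883
Arc 2: start y=0.000, vy=18.883 → t=3.777, apex=17.829, x_land=113.510, impact vy=-18.883
  bounce: vy ← 0.83·18.883 = 15.673
Arc 3: start y=0.000, vy=15.673 → t=3.135, apex=12.282, x_land=157.646, impact vy=-15.673
  bounce: vy ← 0.83·15.673 = 13.009
Arc 4: start y=0.000, vy=13.009 → t=2.602, apex=8.461, x_land=194.278, impact vy=-13.009
  bounce: vy ← 0.83·13.009 = 10.797
Arc 5: start y=0.000, vy=10.797 → t=2.159, apex=5.829, x_land=224.683, impact vy=-10.797
  bounce: vy ← 0.83·10.797 = 8.962

1 4.285 25.881 60.334
2 3.777 17.829 113.510
3 3.135 12.282 157.646
4 2.602 8.461 194.278
5 2.159 5.829 224.683
final: 224.683 8.962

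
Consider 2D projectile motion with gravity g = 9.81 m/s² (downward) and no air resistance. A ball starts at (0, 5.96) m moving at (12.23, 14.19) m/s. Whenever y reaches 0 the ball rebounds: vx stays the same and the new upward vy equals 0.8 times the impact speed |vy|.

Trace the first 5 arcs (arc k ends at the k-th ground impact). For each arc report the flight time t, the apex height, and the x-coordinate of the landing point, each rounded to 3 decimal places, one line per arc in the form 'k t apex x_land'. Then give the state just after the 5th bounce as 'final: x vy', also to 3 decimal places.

1 3.265 16.223 39.932
2 2.910 10.383 75.519
3 2.328 6.645 103.989
4 1.862 4.253 126.764
5 1.490 2.722 144.985
final: 144.985 5.846

Arc 1: start y=5.960, vy=14.190 → t=3.265, apex=16.223, x_land=39.932, impact vy=-17.841
  bounce: vy ← 0.8·17.841 = 14.273
Arc 2: start y=0.000, vy=14.273 → t=2.910, apex=10.383, x_land=75.519, impact vy=-14.273
  bounce: vy ← 0.8·14.273 = 11.418
Arc 3: start y=0.000, vy=11.418 → t=2.328, apex=6.645, x_land=103.989, impact vy=-11.418
  bounce: vy ← 0.8·11.418 = 9.134
Arc 4: start y=0.000, vy=9.134 → t=1.862, apex=4.253, x_land=126.764, impact vy=-9.134
  bounce: vy ← 0.8·9.134 = 7.308
Arc 5: start y=0.000, vy=7.308 → t=1.490, apex=2.722, x_land=144.985, impact vy=-7.308
  bounce: vy ← 0.8·7.308 = 5.846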